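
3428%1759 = 1669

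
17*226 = 3842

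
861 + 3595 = 4456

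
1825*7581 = 13835325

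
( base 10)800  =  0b1100100000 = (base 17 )2D1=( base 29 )RH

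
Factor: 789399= 3^3*13^2*173^1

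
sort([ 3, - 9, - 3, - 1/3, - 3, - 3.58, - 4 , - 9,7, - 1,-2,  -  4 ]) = [ - 9, - 9,  -  4  , - 4, - 3.58,  -  3 , - 3, - 2,  -  1 ,  -  1/3, 3,7 ] 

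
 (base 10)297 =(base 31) 9I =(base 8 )451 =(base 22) DB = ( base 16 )129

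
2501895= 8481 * 295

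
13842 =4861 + 8981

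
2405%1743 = 662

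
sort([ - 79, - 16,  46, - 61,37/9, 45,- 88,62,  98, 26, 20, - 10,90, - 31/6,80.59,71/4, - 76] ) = [ -88, - 79, - 76, - 61, - 16, - 10 , - 31/6, 37/9,71/4,20,26,45,46,62, 80.59,90, 98]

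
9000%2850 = 450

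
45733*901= 41205433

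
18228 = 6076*3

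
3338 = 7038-3700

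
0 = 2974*0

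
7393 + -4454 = 2939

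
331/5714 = 331/5714  =  0.06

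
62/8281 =62/8281 = 0.01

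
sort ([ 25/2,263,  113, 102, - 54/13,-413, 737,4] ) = [-413 , - 54/13, 4,25/2, 102,  113,263, 737]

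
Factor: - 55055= -5^1*7^1 *11^2*13^1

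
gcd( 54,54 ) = 54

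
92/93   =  92/93 = 0.99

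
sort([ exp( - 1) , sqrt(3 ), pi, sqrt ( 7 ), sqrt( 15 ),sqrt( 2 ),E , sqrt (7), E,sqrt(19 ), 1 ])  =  [ exp(  -  1),1, sqrt( 2 ) , sqrt( 3),sqrt(7 ) , sqrt ( 7 ) , E, E,pi , sqrt ( 15), sqrt ( 19)]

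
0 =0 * 48626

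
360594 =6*60099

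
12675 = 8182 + 4493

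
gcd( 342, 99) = 9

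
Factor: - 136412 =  - 2^2*67^1 * 509^1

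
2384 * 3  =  7152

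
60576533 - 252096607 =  - 191520074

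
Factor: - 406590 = - 2^1 * 3^1*5^1*13553^1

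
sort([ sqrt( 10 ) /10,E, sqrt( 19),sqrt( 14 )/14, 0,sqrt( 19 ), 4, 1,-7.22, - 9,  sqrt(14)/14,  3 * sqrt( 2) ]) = [ - 9, - 7.22,  0, sqrt( 14 ) /14, sqrt( 14 ) /14, sqrt(10)/10,  1, E,4,  3*sqrt( 2),sqrt( 19), sqrt( 19 ) ]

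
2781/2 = 2781/2 = 1390.50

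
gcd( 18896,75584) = 18896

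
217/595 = 31/85 = 0.36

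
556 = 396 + 160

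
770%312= 146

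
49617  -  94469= - 44852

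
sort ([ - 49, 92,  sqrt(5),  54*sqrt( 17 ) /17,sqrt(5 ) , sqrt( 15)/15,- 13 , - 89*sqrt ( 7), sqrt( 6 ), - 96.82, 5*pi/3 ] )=[-89*sqrt( 7),-96.82, - 49, - 13, sqrt( 15 )/15, sqrt(5), sqrt (5), sqrt(6), 5*pi/3, 54*sqrt( 17 ) /17, 92 ]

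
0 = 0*69336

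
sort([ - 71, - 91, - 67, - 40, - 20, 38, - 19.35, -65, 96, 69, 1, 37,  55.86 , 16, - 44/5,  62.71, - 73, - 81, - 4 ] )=[ - 91,  -  81, - 73, - 71,-67, - 65,  -  40, - 20, - 19.35,-44/5, - 4, 1, 16, 37, 38, 55.86, 62.71, 69, 96 ]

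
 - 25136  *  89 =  - 2237104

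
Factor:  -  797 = -797^1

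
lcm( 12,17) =204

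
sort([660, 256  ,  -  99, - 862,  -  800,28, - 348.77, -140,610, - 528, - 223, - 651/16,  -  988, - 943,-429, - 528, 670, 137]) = [ - 988,-943 , - 862, - 800, - 528, - 528,  -  429 , - 348.77,-223, - 140, - 99, - 651/16,28,  137, 256 , 610, 660, 670 ] 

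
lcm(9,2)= 18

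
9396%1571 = 1541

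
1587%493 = 108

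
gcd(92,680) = 4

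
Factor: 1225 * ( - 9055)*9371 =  - 103946646125 = -5^3*7^2*1811^1*9371^1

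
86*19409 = 1669174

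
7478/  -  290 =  - 3739/145 = - 25.79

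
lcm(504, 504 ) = 504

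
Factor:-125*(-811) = 5^3*811^1 = 101375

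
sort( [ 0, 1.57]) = [ 0,1.57] 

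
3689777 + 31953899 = 35643676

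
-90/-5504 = 45/2752 =0.02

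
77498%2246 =1134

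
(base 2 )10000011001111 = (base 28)ajr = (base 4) 2003033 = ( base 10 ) 8399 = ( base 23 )FK4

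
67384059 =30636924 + 36747135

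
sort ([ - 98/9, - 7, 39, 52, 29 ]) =[ - 98/9,- 7,29, 39,52 ] 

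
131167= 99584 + 31583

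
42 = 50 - 8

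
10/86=5/43  =  0.12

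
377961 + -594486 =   -  216525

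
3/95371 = 3/95371 = 0.00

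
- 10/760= - 1/76 =- 0.01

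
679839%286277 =107285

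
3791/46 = 82+19/46 = 82.41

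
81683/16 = 81683/16 = 5105.19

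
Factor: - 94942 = -2^1* 37^1*1283^1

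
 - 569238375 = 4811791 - 574050166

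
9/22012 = 9/22012  =  0.00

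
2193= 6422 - 4229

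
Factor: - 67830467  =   -67830467^1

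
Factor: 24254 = 2^1*67^1*181^1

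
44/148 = 11/37 = 0.30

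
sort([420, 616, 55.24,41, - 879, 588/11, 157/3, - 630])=[ - 879,-630 , 41,157/3,588/11,55.24,420,616 ] 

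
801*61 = 48861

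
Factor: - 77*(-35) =2695 = 5^1*7^2*11^1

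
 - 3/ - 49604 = 3/49604 = 0.00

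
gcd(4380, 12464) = 4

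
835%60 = 55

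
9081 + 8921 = 18002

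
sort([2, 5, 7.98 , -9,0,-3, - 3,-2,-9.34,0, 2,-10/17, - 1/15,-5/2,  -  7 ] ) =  [ - 9.34, - 9,-7 ,-3, - 3,-5/2, - 2, - 10/17, - 1/15, 0, 0, 2, 2, 5, 7.98] 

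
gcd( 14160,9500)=20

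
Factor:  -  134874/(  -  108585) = 118/95 = 2^1*5^(  -  1 )*19^( - 1) * 59^1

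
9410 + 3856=13266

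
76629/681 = 25543/227=112.52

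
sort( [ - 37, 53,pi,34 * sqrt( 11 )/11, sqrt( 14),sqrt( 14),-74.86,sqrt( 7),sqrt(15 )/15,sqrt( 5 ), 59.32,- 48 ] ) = [ - 74.86 , - 48 , - 37,sqrt(15)/15, sqrt (5 ),sqrt( 7 ),pi, sqrt( 14),sqrt(14),  34 * sqrt(11 )/11,53,  59.32]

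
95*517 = 49115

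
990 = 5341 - 4351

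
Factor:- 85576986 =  - 2^1 * 3^4 * 11^1 * 48023^1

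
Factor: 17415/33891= 3^3*5^1*11^( - 1)* 13^( - 1 )*43^1*79^(-1) =5805/11297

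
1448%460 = 68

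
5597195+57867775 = 63464970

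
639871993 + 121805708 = 761677701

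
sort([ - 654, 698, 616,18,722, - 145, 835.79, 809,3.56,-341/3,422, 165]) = [  -  654,-145,-341/3, 3.56 , 18,165, 422,616, 698,722, 809 , 835.79]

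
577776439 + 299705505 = 877481944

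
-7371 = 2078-9449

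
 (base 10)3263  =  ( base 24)5fn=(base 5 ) 101023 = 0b110010111111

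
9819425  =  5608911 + 4210514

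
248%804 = 248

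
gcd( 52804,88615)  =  1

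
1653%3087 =1653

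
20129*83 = 1670707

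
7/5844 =7/5844 = 0.00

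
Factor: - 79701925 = -5^2 *3188077^1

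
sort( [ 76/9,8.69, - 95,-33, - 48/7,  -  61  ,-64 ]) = [-95, - 64, - 61,-33, - 48/7,76/9, 8.69 ] 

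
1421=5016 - 3595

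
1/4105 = 1/4105 =0.00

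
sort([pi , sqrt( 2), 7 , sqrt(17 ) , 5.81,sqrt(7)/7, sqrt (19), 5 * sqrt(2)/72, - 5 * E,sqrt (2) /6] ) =[-5 * E,5*sqrt(2) /72, sqrt( 2) /6 , sqrt( 7) /7,sqrt( 2 ),pi,sqrt( 17),sqrt(19 ), 5.81, 7] 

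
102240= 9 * 11360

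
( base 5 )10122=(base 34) jg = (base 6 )3022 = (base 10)662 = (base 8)1226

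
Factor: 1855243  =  13^1 * 142711^1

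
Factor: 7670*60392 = 2^4*5^1*13^1*59^1*7549^1 = 463206640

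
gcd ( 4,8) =4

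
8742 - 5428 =3314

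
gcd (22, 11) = 11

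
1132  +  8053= 9185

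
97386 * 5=486930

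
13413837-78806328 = -65392491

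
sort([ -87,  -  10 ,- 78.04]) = [ - 87, - 78.04,-10]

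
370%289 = 81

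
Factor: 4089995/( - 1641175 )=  - 5^( - 1) * 7^1  *  13^1 * 89^1*101^1*65647^( - 1 )= - 817999/328235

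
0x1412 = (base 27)718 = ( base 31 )5an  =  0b1010000010010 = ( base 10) 5138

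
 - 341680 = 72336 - 414016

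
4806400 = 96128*50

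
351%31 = 10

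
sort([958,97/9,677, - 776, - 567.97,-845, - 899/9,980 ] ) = [ - 845 , - 776, - 567.97, - 899/9,97/9,677,958, 980 ] 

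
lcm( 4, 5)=20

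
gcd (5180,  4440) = 740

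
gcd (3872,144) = 16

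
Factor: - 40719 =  -3^1 * 7^2*277^1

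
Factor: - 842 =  - 2^1*421^1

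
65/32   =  2 + 1/32 = 2.03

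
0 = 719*0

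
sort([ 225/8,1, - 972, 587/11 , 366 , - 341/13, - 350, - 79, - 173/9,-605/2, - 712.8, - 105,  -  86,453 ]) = [ - 972 , - 712.8, - 350, - 605/2, - 105, - 86, - 79,-341/13, - 173/9,1 , 225/8, 587/11,366,453] 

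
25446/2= 12723 = 12723.00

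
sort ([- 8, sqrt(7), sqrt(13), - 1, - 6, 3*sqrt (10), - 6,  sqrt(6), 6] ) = [ - 8, - 6,- 6, - 1,sqrt( 6 ), sqrt(7) , sqrt(13),6, 3*sqrt( 10 )]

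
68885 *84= 5786340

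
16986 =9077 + 7909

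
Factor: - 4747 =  - 47^1 * 101^1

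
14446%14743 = 14446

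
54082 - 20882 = 33200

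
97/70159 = 97/70159 = 0.00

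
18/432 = 1/24  =  0.04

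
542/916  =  271/458  =  0.59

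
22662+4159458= 4182120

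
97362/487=199 + 449/487 = 199.92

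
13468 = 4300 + 9168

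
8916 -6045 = 2871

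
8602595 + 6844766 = 15447361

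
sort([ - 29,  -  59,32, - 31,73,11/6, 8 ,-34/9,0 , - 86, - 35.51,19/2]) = [-86, - 59,-35.51,-31, - 29, - 34/9,0, 11/6,8, 19/2,32,  73 ] 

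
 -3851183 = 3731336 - 7582519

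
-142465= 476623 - 619088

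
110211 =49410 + 60801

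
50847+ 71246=122093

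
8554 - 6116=2438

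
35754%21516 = 14238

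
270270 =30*9009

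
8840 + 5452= 14292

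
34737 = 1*34737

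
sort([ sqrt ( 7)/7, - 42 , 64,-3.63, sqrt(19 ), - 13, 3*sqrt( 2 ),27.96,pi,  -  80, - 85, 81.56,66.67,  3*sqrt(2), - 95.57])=[ - 95.57 , - 85 , - 80,  -  42,-13, - 3.63,sqrt(7) /7, pi,3*sqrt(2), 3*sqrt(2), sqrt( 19 ),27.96, 64, 66.67,  81.56] 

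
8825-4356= 4469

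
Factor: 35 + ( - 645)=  - 2^1*5^1 * 61^1 = - 610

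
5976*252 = 1505952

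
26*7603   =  197678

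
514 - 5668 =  - 5154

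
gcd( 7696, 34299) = 37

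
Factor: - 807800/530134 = - 2^2 *5^2*7^1 * 11^( - 1) * 577^1*24097^( - 1) = - 403900/265067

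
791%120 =71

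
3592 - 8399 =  - 4807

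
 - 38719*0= 0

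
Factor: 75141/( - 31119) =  - 3^2*11^1*41^( - 1 ) = - 99/41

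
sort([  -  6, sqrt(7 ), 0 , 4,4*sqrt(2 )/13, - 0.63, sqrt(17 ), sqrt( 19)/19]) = [ - 6, - 0.63,  0, sqrt (19 )/19,4 *sqrt( 2 )/13,sqrt(7), 4,sqrt(17)] 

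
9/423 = 1/47 = 0.02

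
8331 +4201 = 12532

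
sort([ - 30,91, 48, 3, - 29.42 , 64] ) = [-30, - 29.42,3, 48, 64, 91]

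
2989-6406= - 3417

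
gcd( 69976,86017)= 1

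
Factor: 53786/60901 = 2^1*26893^1*60901^( - 1)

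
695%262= 171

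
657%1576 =657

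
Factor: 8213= 43^1*  191^1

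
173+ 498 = 671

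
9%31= 9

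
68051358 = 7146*9523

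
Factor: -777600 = -2^7*3^5*5^2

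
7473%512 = 305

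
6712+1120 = 7832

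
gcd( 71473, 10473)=1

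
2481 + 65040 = 67521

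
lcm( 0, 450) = 0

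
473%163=147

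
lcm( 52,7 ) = 364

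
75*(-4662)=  -349650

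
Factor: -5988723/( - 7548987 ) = 13^1 * 487^( - 1 )*5167^ ( - 1) * 153557^1 = 1996241/2516329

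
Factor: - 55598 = -2^1 * 27799^1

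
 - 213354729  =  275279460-488634189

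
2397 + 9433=11830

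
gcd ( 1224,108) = 36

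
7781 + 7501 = 15282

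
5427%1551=774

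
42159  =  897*47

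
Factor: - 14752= - 2^5  *461^1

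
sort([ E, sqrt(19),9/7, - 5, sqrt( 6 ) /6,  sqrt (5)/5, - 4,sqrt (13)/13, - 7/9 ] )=[ - 5 ,-4,-7/9, sqrt ( 13) /13, sqrt( 6) /6,sqrt(5)/5,9/7 , E,sqrt( 19)]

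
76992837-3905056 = 73087781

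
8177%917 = 841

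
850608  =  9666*88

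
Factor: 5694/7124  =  219/274 = 2^( - 1)* 3^1*73^1*  137^( - 1 )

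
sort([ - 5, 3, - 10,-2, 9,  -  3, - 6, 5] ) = [ - 10, - 6,-5, -3,-2, 3, 5,9]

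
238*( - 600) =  - 142800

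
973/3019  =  973/3019= 0.32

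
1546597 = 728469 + 818128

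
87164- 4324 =82840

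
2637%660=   657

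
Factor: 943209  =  3^2*104801^1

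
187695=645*291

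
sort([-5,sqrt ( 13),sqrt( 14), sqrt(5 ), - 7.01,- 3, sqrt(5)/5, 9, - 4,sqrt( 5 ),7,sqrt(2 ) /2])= [  -  7.01, - 5, - 4,-3,sqrt(5)/5,  sqrt( 2) /2, sqrt( 5 ), sqrt(5 ),sqrt (13 ),sqrt(14),7, 9] 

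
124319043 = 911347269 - 787028226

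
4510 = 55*82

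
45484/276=164 + 55/69 = 164.80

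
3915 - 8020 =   -  4105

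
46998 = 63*746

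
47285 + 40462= 87747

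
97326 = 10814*9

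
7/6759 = 7/6759 = 0.00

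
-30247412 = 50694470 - 80941882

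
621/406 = 621/406= 1.53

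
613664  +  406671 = 1020335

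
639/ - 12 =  - 213/4 = - 53.25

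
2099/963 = 2 + 173/963 = 2.18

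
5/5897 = 5/5897 = 0.00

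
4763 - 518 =4245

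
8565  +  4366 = 12931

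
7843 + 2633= 10476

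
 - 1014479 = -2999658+1985179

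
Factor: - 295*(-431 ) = 127145 = 5^1*59^1*431^1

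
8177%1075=652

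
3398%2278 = 1120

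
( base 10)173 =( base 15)b8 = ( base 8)255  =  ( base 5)1143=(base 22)7J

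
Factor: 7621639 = 7621639^1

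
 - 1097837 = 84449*( - 13)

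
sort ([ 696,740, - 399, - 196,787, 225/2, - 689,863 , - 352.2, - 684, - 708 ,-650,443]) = [ - 708,-689, - 684,- 650,  -  399, - 352.2 , - 196, 225/2, 443,696 , 740, 787,863]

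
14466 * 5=72330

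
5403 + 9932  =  15335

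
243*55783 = 13555269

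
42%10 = 2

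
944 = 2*472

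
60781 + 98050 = 158831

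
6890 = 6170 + 720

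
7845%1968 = 1941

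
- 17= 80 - 97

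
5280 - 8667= - 3387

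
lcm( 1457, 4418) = 136958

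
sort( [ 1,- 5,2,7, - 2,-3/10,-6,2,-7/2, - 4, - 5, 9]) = [ -6, - 5, - 5, -4,-7/2, - 2 ,- 3/10,1,2,2,7,9 ] 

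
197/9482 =197/9482=0.02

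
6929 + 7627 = 14556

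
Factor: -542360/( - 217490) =596/239 = 2^2*149^1* 239^( - 1) 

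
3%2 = 1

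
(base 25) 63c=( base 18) bf3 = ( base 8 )7375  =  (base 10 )3837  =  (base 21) 8ef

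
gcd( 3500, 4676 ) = 28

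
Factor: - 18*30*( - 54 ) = 29160 =2^3*3^6*5^1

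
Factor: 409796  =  2^2 *53^1*1933^1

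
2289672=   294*7788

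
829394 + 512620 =1342014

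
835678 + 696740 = 1532418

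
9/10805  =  9/10805 = 0.00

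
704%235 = 234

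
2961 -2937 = 24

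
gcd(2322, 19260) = 18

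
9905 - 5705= 4200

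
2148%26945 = 2148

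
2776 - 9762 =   -  6986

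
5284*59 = 311756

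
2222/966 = 2 + 145/483 = 2.30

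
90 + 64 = 154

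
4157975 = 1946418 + 2211557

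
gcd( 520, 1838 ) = 2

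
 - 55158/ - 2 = 27579+0/1 =27579.00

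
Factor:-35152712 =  - 2^3*7^1 * 73^1*8599^1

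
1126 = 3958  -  2832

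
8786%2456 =1418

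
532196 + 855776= 1387972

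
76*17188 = 1306288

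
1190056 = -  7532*( - 158 ) 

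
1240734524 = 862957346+377777178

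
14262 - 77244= -62982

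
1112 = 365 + 747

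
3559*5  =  17795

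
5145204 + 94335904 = 99481108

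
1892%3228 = 1892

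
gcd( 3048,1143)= 381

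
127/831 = 127/831 = 0.15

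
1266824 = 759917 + 506907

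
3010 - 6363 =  - 3353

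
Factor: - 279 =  - 3^2 * 31^1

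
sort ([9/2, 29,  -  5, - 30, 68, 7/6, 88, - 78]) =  [ - 78, - 30, - 5,7/6 , 9/2, 29,68,88]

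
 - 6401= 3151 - 9552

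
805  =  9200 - 8395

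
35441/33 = 1073 + 32/33 = 1073.97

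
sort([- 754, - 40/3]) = [-754, - 40/3 ] 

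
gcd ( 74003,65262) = 1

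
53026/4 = 26513/2=13256.50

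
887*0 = 0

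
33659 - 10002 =23657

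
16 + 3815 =3831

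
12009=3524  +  8485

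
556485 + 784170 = 1340655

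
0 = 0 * 31686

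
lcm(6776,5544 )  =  60984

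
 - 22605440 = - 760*29744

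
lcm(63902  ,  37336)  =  3322904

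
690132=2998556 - 2308424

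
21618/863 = 21618/863 = 25.05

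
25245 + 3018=28263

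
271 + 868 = 1139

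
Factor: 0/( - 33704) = 0 =0^1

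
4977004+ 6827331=11804335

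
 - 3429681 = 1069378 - 4499059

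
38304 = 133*288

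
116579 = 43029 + 73550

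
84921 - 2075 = 82846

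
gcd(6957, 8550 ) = 9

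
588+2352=2940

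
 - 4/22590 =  - 2/11295 = - 0.00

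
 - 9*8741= - 78669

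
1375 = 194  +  1181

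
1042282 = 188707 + 853575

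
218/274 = 109/137  =  0.80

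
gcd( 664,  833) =1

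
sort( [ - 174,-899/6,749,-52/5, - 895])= [ - 895, -174, - 899/6, - 52/5, 749] 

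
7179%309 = 72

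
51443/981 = 52 + 431/981 = 52.44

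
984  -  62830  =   - 61846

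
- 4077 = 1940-6017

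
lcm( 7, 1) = 7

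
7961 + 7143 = 15104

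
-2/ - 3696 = 1/1848 = 0.00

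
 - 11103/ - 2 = 11103/2 = 5551.50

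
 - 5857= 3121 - 8978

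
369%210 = 159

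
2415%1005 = 405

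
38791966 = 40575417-1783451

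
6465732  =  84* 76973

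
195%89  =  17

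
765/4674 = 255/1558 =0.16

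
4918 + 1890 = 6808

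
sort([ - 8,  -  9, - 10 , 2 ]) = [ - 10, - 9,  -  8, 2]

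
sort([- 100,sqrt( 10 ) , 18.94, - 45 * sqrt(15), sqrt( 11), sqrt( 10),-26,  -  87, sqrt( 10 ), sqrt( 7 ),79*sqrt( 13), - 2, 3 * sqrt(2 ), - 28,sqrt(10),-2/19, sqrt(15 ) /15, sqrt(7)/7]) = [ - 45*sqrt(15), - 100 , - 87, - 28, - 26, - 2, - 2/19,sqrt ( 15)/15,sqrt(7) /7, sqrt( 7),sqrt( 10) , sqrt(10 ), sqrt(10 ), sqrt(10) , sqrt( 11 ), 3*sqrt ( 2),18.94 , 79*sqrt (13) ] 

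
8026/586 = 13 + 204/293 = 13.70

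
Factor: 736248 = 2^3*3^1*30677^1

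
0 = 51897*0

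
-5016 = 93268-98284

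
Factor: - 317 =-317^1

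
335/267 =1+68/267 = 1.25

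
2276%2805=2276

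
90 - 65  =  25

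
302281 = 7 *43183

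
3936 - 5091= - 1155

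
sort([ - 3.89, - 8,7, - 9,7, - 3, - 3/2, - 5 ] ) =[  -  9, - 8, - 5, - 3.89,  -  3, -3/2,7,7]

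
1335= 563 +772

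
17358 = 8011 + 9347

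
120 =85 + 35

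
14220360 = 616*23085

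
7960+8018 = 15978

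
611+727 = 1338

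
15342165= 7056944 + 8285221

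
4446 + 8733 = 13179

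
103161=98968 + 4193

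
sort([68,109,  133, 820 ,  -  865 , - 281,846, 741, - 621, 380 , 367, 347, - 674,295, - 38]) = [ - 865, - 674, - 621,-281, - 38, 68, 109, 133, 295, 347,367,380,741,820,846 ]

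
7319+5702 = 13021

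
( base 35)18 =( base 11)3a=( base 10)43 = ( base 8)53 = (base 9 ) 47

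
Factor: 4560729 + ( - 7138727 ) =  - 2577998 = -  2^1*41^1*149^1*211^1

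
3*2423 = 7269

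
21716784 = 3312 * 6557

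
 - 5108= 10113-15221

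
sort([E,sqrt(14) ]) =[ E, sqrt(14)]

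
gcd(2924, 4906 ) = 2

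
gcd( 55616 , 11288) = 8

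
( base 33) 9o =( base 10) 321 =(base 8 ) 501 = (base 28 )BD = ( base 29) b2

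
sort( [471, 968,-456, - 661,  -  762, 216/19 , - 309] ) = [  -  762, - 661,- 456, - 309  ,  216/19,471, 968 ]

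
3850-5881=  -  2031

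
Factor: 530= 2^1* 5^1 * 53^1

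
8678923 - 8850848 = - 171925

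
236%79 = 78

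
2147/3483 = 2147/3483 = 0.62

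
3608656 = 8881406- 5272750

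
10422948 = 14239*732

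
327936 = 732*448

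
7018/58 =121 = 121.00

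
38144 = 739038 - 700894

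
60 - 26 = 34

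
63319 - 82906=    - 19587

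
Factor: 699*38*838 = 2^2*3^1*19^1*233^1 * 419^1 =22258956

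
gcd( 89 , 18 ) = 1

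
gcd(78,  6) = 6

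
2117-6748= - 4631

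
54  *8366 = 451764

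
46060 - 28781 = 17279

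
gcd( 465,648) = 3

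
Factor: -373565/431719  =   - 5^1*353^ ( - 1) * 1223^(-1) * 74713^1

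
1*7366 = 7366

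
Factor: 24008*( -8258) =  - 198258064 =- 2^4*3001^1*4129^1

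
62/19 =62/19 = 3.26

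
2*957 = 1914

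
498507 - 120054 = 378453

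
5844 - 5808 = 36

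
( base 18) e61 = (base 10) 4645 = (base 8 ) 11045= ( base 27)6a1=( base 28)5pp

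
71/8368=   71/8368= 0.01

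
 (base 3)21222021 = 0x16B4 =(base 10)5812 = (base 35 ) 4q2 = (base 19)G1H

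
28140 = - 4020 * ( - 7 ) 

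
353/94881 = 353/94881 = 0.00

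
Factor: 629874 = 2^1*3^2*7^1*4999^1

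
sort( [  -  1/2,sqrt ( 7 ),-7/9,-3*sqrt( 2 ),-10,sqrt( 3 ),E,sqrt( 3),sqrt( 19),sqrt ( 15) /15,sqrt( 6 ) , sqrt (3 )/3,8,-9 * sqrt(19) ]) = [ - 9*sqrt(19), - 10, - 3*sqrt( 2 ),  -  7/9, - 1/2, sqrt( 15 ) /15,sqrt( 3 ) /3,sqrt( 3 ),sqrt( 3) , sqrt(6 ),  sqrt( 7),E , sqrt( 19), 8 ] 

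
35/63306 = 35/63306 = 0.00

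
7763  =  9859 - 2096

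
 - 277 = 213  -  490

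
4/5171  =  4/5171  =  0.00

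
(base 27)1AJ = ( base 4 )33322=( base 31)11Q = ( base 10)1018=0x3fa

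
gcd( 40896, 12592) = 16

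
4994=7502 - 2508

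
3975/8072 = 3975/8072 = 0.49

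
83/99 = 83/99 = 0.84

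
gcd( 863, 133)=1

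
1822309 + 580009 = 2402318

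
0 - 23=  - 23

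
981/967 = 981/967 = 1.01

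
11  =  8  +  3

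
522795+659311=1182106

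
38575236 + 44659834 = 83235070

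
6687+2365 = 9052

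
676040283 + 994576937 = 1670617220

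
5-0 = 5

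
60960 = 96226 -35266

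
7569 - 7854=  -  285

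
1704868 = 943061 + 761807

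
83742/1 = 83742 = 83742.00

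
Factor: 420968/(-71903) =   -  2^3*13^(  -  1)*101^1*521^1*5531^( - 1 ) 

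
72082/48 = 1501+17/24 = 1501.71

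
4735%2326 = 83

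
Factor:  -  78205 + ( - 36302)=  - 3^3 * 4241^1=- 114507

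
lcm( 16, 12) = 48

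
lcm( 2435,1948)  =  9740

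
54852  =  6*9142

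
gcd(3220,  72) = 4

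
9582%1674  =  1212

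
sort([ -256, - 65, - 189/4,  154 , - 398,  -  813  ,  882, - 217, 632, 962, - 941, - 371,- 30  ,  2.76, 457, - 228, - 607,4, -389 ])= [- 941  , - 813,  -  607, - 398, - 389, -371, - 256, - 228, - 217, - 65,  -  189/4 , - 30, 2.76,4,154,457,632, 882,962 ] 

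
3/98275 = 3/98275=0.00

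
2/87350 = 1/43675 =0.00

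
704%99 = 11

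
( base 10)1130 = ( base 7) 3203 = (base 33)118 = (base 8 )2152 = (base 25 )1K5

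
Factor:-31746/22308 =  - 2^ (  -  1)*13^(  -  1 )*37^1 = - 37/26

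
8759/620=14 + 79/620 = 14.13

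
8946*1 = 8946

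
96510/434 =222+81/217 = 222.37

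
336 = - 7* ( - 48) 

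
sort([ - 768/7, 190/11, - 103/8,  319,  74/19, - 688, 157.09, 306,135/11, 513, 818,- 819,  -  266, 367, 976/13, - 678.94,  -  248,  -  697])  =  [ - 819,  -  697, - 688,-678.94, - 266  , -248, - 768/7, - 103/8,  74/19,135/11,190/11,976/13, 157.09, 306, 319, 367,513, 818] 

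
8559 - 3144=5415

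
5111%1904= 1303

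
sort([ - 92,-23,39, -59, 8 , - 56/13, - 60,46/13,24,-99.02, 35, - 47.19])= [ - 99.02,-92 , - 60, - 59, - 47.19, - 23, - 56/13, 46/13,8,  24, 35,39]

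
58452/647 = 58452/647 = 90.34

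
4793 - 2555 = 2238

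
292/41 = 7+5/41 = 7.12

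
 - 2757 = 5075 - 7832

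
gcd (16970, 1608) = 2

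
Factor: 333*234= 2^1*3^4*13^1 * 37^1 = 77922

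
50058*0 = 0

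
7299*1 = 7299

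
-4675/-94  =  49+69/94 = 49.73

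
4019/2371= 4019/2371=1.70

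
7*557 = 3899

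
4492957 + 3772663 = 8265620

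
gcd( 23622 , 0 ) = 23622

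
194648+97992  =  292640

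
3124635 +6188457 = 9313092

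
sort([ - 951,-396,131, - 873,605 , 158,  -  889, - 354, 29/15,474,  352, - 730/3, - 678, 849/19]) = [ - 951,  -  889, - 873, -678,-396,  -  354, - 730/3 , 29/15, 849/19,131 , 158,352,474, 605]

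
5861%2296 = 1269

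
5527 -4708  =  819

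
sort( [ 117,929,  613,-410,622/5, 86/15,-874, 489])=[-874,-410,86/15,117, 622/5, 489, 613, 929 ] 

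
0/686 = 0 = 0.00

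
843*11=9273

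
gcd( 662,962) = 2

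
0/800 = 0= 0.00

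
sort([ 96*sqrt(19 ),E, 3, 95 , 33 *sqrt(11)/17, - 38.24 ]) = [ - 38.24, E, 3,33*sqrt(11)/17, 95, 96 *sqrt ( 19 )]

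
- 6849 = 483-7332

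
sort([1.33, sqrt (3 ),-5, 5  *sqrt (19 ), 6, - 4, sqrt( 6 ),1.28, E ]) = [-5 , - 4,1.28, 1.33,sqrt( 3),sqrt( 6 ) , E, 6,5*sqrt( 19)] 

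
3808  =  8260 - 4452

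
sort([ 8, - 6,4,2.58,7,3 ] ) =[-6,2.58,3, 4 , 7 , 8 ]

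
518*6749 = 3495982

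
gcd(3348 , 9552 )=12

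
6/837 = 2/279 = 0.01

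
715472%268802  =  177868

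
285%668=285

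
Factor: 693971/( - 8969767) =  - 19^(  -  2 )* 101^1*6871^1*24847^(  -  1)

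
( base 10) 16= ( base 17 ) G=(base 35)g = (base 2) 10000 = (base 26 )G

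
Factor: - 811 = - 811^1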